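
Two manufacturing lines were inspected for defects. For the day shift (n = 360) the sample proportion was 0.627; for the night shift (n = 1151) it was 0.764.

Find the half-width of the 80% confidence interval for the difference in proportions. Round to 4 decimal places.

The two standard errors are √(0.6270×0.3730/360) = 0.02549 and √(0.7640×0.2360/1151) = 0.01252.
Because the samples are independent, SE_diff = √(0.02549² + 0.01252²) = 0.02840.
Using z* = 1.282 for 80%, ME = 1.282 × 0.02840 = 0.03641.

0.0364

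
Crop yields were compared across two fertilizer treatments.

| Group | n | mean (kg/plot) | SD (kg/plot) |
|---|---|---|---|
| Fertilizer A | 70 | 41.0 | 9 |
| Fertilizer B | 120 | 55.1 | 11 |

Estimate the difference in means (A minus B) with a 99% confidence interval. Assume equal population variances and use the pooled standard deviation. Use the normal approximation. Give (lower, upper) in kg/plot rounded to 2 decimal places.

(-18.09, -10.11)

s_p = √[((n₁−1)s₁² + (n₂−1)s₂²)/(n₁+n₂−2)] = √[(69·9² + 119·11²)/188] = 10.3111.
SE = 10.3111·√(1/70 + 1/120) = 1.5508.
With z* = 2.576, margin = 2.576 × 1.5508 = 3.9949.
x̄₁ − x̄₂ = 41.0 − 55.1 = -14.1000; interval -14.1000 ± 3.9949 = (-18.09, -10.11).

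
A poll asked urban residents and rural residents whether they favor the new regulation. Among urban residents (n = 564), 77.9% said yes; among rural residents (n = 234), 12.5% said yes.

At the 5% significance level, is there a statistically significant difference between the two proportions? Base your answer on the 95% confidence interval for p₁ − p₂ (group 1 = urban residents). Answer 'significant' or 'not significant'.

SE₁ = √(p̂₁(1−p̂₁)/n₁) = √(0.7790·0.2210/564) = 0.01747; SE₂ = √(0.1250·0.8750/234) = 0.02162.
Independent samples: SE of the difference = √(SE₁² + SE₂²) = √(0.0003052009 + 0.0004674244) = 0.02780.
z* for 95% confidence is 1.960, so the margin of error is 1.960 × 0.02780 = 0.05449.
Point estimate p̂₁ − p̂₂ = 0.7790 − 0.1250 = 0.6540.
0.6540 ± 0.05449 → (0.59951, 0.70849).
The interval (0.59951, 0.70849) does not contain 0, so the difference is significant.

significant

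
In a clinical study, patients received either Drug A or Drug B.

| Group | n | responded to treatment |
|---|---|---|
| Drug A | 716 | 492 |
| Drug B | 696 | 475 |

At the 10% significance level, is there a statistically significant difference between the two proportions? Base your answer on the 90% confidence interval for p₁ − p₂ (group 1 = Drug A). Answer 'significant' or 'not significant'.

First, p̂₁ = 492/716 = 0.6872; p̂₂ = 475/696 = 0.6825.
The two standard errors are √(0.6872×0.3128/716) = 0.01733 and √(0.6825×0.3175/696) = 0.01764.
Because the samples are independent, SE_diff = √(0.01733² + 0.01764²) = 0.02473.
Using z* = 1.645 for 90%, ME = 1.645 × 0.02473 = 0.04068.
p̂₁ − p̂₂ = 0.0047; interval 0.0047 ± 0.04068 gives (-0.03598, 0.04538).
The interval (-0.03598, 0.04538) contains 0, so the difference is not significant.

not significant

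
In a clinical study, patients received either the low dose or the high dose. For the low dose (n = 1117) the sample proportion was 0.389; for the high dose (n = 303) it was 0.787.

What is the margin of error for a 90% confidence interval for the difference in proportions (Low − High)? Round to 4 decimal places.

0.0455

SE₁ = √(p̂₁(1−p̂₁)/n₁) = √(0.3890·0.6110/1117) = 0.01459; SE₂ = √(0.7870·0.2130/303) = 0.02352.
Independent samples: SE of the difference = √(SE₁² + SE₂²) = √(0.0002128681 + 0.0005531904) = 0.02768.
z* for 90% confidence is 1.645, so the margin of error is 1.645 × 0.02768 = 0.04553.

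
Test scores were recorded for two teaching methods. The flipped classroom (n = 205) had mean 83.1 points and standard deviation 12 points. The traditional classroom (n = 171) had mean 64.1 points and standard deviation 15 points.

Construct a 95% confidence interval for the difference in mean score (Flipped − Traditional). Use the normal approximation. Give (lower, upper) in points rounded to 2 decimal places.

SE₁ = s₁/√n₁ = 12/√205 = 0.8381; SE₂ = 15/√171 = 1.1471.
Independent samples, unequal variances: SE_diff = √(SE₁² + SE₂²) = √(0.70241161 + 1.31583841) = 1.4207.
z* = 1.960, so margin of error = 1.960 × 1.4207 = 2.7846.
Difference in means = 83.1 − 64.1 = 19.0000.
19.0000 ± 2.7846 → (16.22, 21.78).

(16.22, 21.78)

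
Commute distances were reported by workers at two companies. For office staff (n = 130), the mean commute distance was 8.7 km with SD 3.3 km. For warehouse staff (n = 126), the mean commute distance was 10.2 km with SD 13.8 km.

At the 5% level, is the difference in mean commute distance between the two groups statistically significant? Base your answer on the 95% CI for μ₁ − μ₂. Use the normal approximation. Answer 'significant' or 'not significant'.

Standard errors of each mean: 3.3/√130 = 0.2894 and 13.8/√126 = 1.2294.
SE(x̄₁ − x̄₂) = √(0.2894² + 1.2294²) = 1.2630 for independent samples with unequal variances.
With z* = 1.960, the margin is 1.960 × 1.2630 = 2.4755.
x̄₁ − x̄₂ = 8.7 − 10.2 = -1.5000; the interval is -1.5000 ± 2.4755 = (-3.9755, 0.9755).
The interval (-3.9755, 0.9755) contains 0, so the difference is not significant.

not significant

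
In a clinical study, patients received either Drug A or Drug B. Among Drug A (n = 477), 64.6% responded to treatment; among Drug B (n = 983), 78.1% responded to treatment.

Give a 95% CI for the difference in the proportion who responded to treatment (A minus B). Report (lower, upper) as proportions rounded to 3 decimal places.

SE₁ = √(p̂₁(1−p̂₁)/n₁) = √(0.6460·0.3540/477) = 0.02190; SE₂ = √(0.7810·0.2190/983) = 0.01319.
Independent samples: SE of the difference = √(SE₁² + SE₂²) = √(0.00047961 + 0.0001739761) = 0.02557.
z* for 95% confidence is 1.960, so the margin of error is 1.960 × 0.02557 = 0.05012.
Point estimate p̂₁ − p̂₂ = 0.6460 − 0.7810 = -0.1350.
-0.1350 ± 0.05012 → (-0.185, -0.085).

(-0.185, -0.085)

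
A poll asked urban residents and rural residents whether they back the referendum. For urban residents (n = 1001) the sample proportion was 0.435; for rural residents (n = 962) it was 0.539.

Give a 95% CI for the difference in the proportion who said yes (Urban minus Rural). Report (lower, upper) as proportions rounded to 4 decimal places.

(-0.1480, -0.0600)

The two standard errors are √(0.4350×0.5650/1001) = 0.01567 and √(0.5390×0.4610/962) = 0.01607.
Because the samples are independent, SE_diff = √(0.01567² + 0.01607²) = 0.02245.
Using z* = 1.960 for 95%, ME = 1.960 × 0.02245 = 0.04400.
p̂₁ − p̂₂ = -0.1040; interval -0.1040 ± 0.04400 gives (-0.1480, -0.0600).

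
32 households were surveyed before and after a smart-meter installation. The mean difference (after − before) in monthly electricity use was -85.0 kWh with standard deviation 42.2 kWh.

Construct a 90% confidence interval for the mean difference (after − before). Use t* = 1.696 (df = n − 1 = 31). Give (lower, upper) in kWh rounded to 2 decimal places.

(-97.65, -72.35)

Paired design: SE = s_d/√n = 42.2/√32 = 7.4600.
t* = 1.696; margin of error = 1.696 × 7.4600 = 12.6522.
-85.0 ± 12.6522 → (-97.65, -72.35).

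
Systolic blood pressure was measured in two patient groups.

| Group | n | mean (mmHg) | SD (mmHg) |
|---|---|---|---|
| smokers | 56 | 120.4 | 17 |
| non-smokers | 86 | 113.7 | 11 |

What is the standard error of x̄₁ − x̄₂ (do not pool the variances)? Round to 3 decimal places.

SE₁ = s₁/√n₁ = 17/√56 = 2.2717; SE₂ = 11/√86 = 1.1862.
Independent samples, unequal variances: SE_diff = √(SE₁² + SE₂²) = √(5.16062089 + 1.40707044) = 2.5628.

2.563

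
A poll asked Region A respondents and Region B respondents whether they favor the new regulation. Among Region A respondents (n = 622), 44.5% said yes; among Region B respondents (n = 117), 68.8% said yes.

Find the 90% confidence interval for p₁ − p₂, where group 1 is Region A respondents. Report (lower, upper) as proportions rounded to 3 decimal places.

(-0.321, -0.165)

SE₁ = √(p̂₁(1−p̂₁)/n₁) = √(0.4450·0.5550/622) = 0.01993; SE₂ = √(0.6880·0.3120/117) = 0.04283.
Independent samples: SE of the difference = √(SE₁² + SE₂²) = √(0.0003972049 + 0.0018344089) = 0.04724.
z* for 90% confidence is 1.645, so the margin of error is 1.645 × 0.04724 = 0.07771.
Point estimate p̂₁ − p̂₂ = 0.4450 − 0.6880 = -0.2430.
-0.2430 ± 0.07771 → (-0.321, -0.165).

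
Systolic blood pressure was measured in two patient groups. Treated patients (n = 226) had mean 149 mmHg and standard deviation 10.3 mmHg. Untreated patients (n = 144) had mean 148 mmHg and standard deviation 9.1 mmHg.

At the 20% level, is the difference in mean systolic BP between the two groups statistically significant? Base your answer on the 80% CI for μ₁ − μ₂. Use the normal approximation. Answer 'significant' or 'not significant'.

SE₁ = s₁/√n₁ = 10.3/√226 = 0.6851; SE₂ = 9.1/√144 = 0.7583.
Independent samples, unequal variances: SE_diff = √(SE₁² + SE₂²) = √(0.46936201 + 0.57501889) = 1.0219.
z* = 1.282, so margin of error = 1.282 × 1.0219 = 1.3101.
Difference in means = 149 − 148 = 1.0000.
1.0000 ± 1.3101 → (-0.3101, 2.3101).
The interval (-0.3101, 2.3101) contains 0, so the difference is not significant.

not significant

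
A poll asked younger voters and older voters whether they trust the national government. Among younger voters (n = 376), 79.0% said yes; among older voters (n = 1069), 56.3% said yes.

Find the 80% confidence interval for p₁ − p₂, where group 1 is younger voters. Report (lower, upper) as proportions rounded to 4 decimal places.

SE₁ = √(p̂₁(1−p̂₁)/n₁) = √(0.7900·0.2100/376) = 0.02101; SE₂ = √(0.5630·0.4370/1069) = 0.01517.
Independent samples: SE of the difference = √(SE₁² + SE₂²) = √(0.0004414201 + 0.0002301289) = 0.02591.
z* for 80% confidence is 1.282, so the margin of error is 1.282 × 0.02591 = 0.03322.
Point estimate p̂₁ − p̂₂ = 0.7900 − 0.5630 = 0.2270.
0.2270 ± 0.03322 → (0.1938, 0.2602).

(0.1938, 0.2602)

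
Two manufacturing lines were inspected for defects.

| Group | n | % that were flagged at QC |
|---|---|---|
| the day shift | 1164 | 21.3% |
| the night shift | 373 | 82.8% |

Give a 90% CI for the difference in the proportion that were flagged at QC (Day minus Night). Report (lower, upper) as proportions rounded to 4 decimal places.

(-0.6527, -0.5773)

Each SE is √(p̂(1−p̂)/n): √(0.2130·0.7870/1164) = 0.01200 and √(0.8280·0.1720/373) = 0.01954.
SE(p̂₁ − p̂₂) = √(SE₁² + SE₂²) = √(0.000144 + 0.0003818116) = 0.02293, since the two samples are independent.
At 90% confidence z* = 1.645; margin = 1.645 × 0.02293 = 0.03772.
The difference is 0.2130 − 0.8280 = -0.6150, so the interval is -0.6150 ± 0.03772 = (-0.6527, -0.5773).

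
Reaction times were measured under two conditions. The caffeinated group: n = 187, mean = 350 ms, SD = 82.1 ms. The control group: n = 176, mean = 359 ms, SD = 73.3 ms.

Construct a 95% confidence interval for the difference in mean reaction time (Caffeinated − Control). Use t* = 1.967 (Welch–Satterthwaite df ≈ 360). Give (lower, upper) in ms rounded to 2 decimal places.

(-25.05, 7.05)

Standard errors of each mean: 82.1/√187 = 6.0037 and 73.3/√176 = 5.5252.
SE(x̄₁ − x̄₂) = √(6.0037² + 5.5252²) = 8.1592 for independent samples with unequal variances.
With t* = 1.967, the margin is 1.967 × 8.1592 = 16.0491.
x̄₁ − x̄₂ = 350 − 359 = -9.0000; the interval is -9.0000 ± 16.0491 = (-25.05, 7.05).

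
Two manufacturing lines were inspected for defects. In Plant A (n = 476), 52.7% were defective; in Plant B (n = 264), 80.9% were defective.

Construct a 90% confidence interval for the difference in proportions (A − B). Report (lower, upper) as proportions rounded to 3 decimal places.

(-0.337, -0.227)

Each SE is √(p̂(1−p̂)/n): √(0.5270·0.4730/476) = 0.02288 and √(0.8090·0.1910/264) = 0.02419.
SE(p̂₁ − p̂₂) = √(SE₁² + SE₂²) = √(0.0005234944 + 0.0005851561) = 0.03330, since the two samples are independent.
At 90% confidence z* = 1.645; margin = 1.645 × 0.03330 = 0.05478.
The difference is 0.5270 − 0.8090 = -0.2820, so the interval is -0.2820 ± 0.05478 = (-0.337, -0.227).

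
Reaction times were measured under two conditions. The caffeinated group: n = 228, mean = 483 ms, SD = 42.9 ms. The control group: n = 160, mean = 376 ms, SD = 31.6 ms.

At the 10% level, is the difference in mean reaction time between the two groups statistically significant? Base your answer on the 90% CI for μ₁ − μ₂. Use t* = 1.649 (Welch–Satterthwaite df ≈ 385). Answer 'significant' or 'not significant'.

significant

Per-group SEs: s₁/√n₁ = 42.9/√228 = 2.8411, s₂/√n₂ = 31.6/√160 = 2.4982.
Unpooled SE of the difference: √(8.07184921 + 6.24100324) = 3.7832.
Margin of error = t* · SE = 1.649 × 3.7832 = 6.2385.
x̄₁ − x̄₂ = 483 − 376 = 107.0000.
CI: 107.0000 ± 6.2385 = (100.7615, 113.2385).
The interval (100.7615, 113.2385) does not contain 0, so the difference is significant.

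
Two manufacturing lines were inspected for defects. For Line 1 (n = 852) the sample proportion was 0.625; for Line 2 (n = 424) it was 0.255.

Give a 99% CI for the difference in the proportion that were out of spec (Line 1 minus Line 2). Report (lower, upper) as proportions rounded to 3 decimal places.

The two standard errors are √(0.6250×0.3750/852) = 0.01659 and √(0.2550×0.7450/424) = 0.02117.
Because the samples are independent, SE_diff = √(0.01659² + 0.02117²) = 0.02690.
Using z* = 2.576 for 99%, ME = 2.576 × 0.02690 = 0.06929.
p̂₁ − p̂₂ = 0.3700; interval 0.3700 ± 0.06929 gives (0.301, 0.439).

(0.301, 0.439)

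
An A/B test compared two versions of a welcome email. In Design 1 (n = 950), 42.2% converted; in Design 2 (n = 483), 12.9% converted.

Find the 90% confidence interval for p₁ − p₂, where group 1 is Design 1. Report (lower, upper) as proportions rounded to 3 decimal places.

SE₁ = √(p̂₁(1−p̂₁)/n₁) = √(0.4220·0.5780/950) = 0.01602; SE₂ = √(0.1290·0.8710/483) = 0.01525.
Independent samples: SE of the difference = √(SE₁² + SE₂²) = √(0.0002566404 + 0.0002325625) = 0.02212.
z* for 90% confidence is 1.645, so the margin of error is 1.645 × 0.02212 = 0.03639.
Point estimate p̂₁ − p̂₂ = 0.4220 − 0.1290 = 0.2930.
0.2930 ± 0.03639 → (0.257, 0.329).

(0.257, 0.329)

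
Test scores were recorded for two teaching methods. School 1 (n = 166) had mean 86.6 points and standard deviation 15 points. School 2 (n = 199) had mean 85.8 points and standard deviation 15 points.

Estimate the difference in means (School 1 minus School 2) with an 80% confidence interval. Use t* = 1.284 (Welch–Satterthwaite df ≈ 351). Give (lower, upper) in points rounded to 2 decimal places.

SE₁ = s₁/√n₁ = 15/√166 = 1.1642; SE₂ = 15/√199 = 1.0633.
Independent samples, unequal variances: SE_diff = √(SE₁² + SE₂²) = √(1.35536164 + 1.13060689) = 1.5767.
t* = 1.284, so margin of error = 1.284 × 1.5767 = 2.0245.
Difference in means = 86.6 − 85.8 = 0.8000.
0.8000 ± 2.0245 → (-1.22, 2.82).

(-1.22, 2.82)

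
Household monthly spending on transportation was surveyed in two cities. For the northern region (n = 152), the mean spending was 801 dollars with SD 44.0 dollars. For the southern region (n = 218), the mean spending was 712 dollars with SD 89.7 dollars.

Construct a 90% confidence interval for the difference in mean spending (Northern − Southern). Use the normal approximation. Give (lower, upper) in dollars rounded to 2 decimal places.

Standard errors of each mean: 44.0/√152 = 3.5689 and 89.7/√218 = 6.0753.
SE(x̄₁ − x̄₂) = √(3.5689² + 6.0753²) = 7.0460 for independent samples with unequal variances.
With z* = 1.645, the margin is 1.645 × 7.0460 = 11.5907.
x̄₁ − x̄₂ = 801 − 712 = 89.0000; the interval is 89.0000 ± 11.5907 = (77.41, 100.59).

(77.41, 100.59)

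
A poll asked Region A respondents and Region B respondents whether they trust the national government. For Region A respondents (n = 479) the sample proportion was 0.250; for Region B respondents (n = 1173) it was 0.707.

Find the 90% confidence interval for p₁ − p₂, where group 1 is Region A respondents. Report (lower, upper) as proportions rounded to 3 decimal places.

(-0.496, -0.418)

The two standard errors are √(0.2500×0.7500/479) = 0.01978 and √(0.7070×0.2930/1173) = 0.01329.
Because the samples are independent, SE_diff = √(0.01978² + 0.01329²) = 0.02383.
Using z* = 1.645 for 90%, ME = 1.645 × 0.02383 = 0.03920.
p̂₁ − p̂₂ = -0.4570; interval -0.4570 ± 0.03920 gives (-0.496, -0.418).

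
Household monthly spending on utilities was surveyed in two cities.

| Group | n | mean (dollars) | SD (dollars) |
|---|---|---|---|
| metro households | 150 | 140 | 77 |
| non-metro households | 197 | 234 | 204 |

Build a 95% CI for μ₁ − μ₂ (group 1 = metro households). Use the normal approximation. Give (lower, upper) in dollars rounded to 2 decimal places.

(-125.04, -62.96)

SE₁ = s₁/√n₁ = 77/√150 = 6.2870; SE₂ = 204/√197 = 14.5344.
Independent samples, unequal variances: SE_diff = √(SE₁² + SE₂²) = √(39.526369 + 211.24878336) = 15.8359.
z* = 1.960, so margin of error = 1.960 × 15.8359 = 31.0384.
Difference in means = 140 − 234 = -94.0000.
-94.0000 ± 31.0384 → (-125.04, -62.96).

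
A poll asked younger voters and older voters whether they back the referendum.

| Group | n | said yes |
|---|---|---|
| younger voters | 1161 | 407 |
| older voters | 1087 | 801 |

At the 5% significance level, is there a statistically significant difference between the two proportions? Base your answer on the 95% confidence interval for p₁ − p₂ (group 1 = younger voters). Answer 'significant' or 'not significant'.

Sample proportions: 407/1161 = 0.3506, 801/1087 = 0.7369.
Each SE is √(p̂(1−p̂)/n): √(0.3506·0.6494/1161) = 0.01400 and √(0.7369·0.2631/1087) = 0.01336.
SE(p̂₁ − p̂₂) = √(SE₁² + SE₂²) = √(0.000196 + 0.0001784896) = 0.01935, since the two samples are independent.
At 95% confidence z* = 1.960; margin = 1.960 × 0.01935 = 0.03793.
The difference is 0.3506 − 0.7369 = -0.3863, so the interval is -0.3863 ± 0.03793 = (-0.42423, -0.34837).
The interval (-0.42423, -0.34837) does not contain 0, so the difference is significant.

significant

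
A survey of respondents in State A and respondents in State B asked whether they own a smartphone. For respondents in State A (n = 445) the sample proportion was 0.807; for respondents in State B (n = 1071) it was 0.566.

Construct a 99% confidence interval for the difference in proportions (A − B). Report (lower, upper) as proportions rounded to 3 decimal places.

(0.179, 0.303)

SE₁ = √(p̂₁(1−p̂₁)/n₁) = √(0.8070·0.1930/445) = 0.01871; SE₂ = √(0.5660·0.4340/1071) = 0.01514.
Independent samples: SE of the difference = √(SE₁² + SE₂²) = √(0.0003500641 + 0.0002292196) = 0.02407.
z* for 99% confidence is 2.576, so the margin of error is 2.576 × 0.02407 = 0.06200.
Point estimate p̂₁ − p̂₂ = 0.8070 − 0.5660 = 0.2410.
0.2410 ± 0.06200 → (0.179, 0.303).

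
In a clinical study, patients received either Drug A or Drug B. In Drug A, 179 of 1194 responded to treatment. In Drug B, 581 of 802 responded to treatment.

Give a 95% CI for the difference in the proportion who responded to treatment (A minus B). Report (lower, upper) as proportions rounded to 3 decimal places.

(-0.611, -0.538)

p̂₁ = 179/1194 = 0.1499 and p̂₂ = 581/802 = 0.7244.
SE₁ = √(p̂₁(1−p̂₁)/n₁) = √(0.1499·0.8501/1194) = 0.01033; SE₂ = √(0.7244·0.2756/802) = 0.01578.
Independent samples: SE of the difference = √(SE₁² + SE₂²) = √(0.0001067089 + 0.0002490084) = 0.01886.
z* for 95% confidence is 1.960, so the margin of error is 1.960 × 0.01886 = 0.03697.
Point estimate p̂₁ − p̂₂ = 0.1499 − 0.7244 = -0.5745.
-0.5745 ± 0.03697 → (-0.611, -0.538).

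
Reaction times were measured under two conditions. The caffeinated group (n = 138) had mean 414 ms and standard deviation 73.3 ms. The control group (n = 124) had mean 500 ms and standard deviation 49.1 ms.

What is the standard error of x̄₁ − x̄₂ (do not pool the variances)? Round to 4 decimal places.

Per-group SEs: s₁/√n₁ = 73.3/√138 = 6.2397, s₂/√n₂ = 49.1/√124 = 4.4093.
Unpooled SE of the difference: √(38.93385609 + 19.44192649) = 7.6404.

7.6404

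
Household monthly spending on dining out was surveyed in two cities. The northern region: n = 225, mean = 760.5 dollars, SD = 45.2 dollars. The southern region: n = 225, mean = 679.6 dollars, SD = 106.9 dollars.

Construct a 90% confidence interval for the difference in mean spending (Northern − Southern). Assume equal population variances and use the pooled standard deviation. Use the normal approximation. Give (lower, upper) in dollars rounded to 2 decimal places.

(68.17, 93.63)

s_p = √[((n₁−1)s₁² + (n₂−1)s₂²)/(n₁+n₂−2)] = √[(224·45.2² + 224·106.9²)/448] = 82.0690.
SE = 82.0690·√(1/225 + 1/225) = 7.7375.
With z* = 1.645, margin = 1.645 × 7.7375 = 12.7282.
x̄₁ − x̄₂ = 760.5 − 679.6 = 80.9000; interval 80.9000 ± 12.7282 = (68.17, 93.63).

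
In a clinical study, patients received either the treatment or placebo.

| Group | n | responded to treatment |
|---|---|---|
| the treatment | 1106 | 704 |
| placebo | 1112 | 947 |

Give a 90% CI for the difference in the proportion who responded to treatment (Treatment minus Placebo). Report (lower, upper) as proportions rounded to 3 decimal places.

(-0.245, -0.186)

p̂₁ = 704/1106 = 0.6365 and p̂₂ = 947/1112 = 0.8516.
SE₁ = √(p̂₁(1−p̂₁)/n₁) = √(0.6365·0.3635/1106) = 0.01446; SE₂ = √(0.8516·0.1484/1112) = 0.01066.
Independent samples: SE of the difference = √(SE₁² + SE₂²) = √(0.0002090916 + 0.0001136356) = 0.01796.
z* for 90% confidence is 1.645, so the margin of error is 1.645 × 0.01796 = 0.02954.
Point estimate p̂₁ − p̂₂ = 0.6365 − 0.8516 = -0.2151.
-0.2151 ± 0.02954 → (-0.245, -0.186).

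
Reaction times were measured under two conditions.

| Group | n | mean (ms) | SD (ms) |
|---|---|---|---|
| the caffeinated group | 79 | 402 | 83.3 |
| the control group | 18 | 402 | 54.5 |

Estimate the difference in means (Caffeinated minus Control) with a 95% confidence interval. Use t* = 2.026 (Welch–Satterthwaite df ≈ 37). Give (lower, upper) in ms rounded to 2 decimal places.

SE₁ = s₁/√n₁ = 83.3/√79 = 9.3720; SE₂ = 54.5/√18 = 12.8458.
Independent samples, unequal variances: SE_diff = √(SE₁² + SE₂²) = √(87.834384 + 165.01457764) = 15.9012.
t* = 2.026, so margin of error = 2.026 × 15.9012 = 32.2158.
Difference in means = 402 − 402 = 0.0000.
0.0000 ± 32.2158 → (-32.22, 32.22).

(-32.22, 32.22)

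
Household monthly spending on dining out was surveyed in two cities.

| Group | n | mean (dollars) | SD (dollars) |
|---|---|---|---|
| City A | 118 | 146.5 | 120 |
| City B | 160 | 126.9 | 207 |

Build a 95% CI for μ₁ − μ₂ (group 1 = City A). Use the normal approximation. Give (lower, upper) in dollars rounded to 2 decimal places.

(-19.10, 58.30)

Per-group SEs: s₁/√n₁ = 120/√118 = 11.0469, s₂/√n₂ = 207/√160 = 16.3648.
Unpooled SE of the difference: √(122.03399961 + 267.80667904) = 19.7444.
Margin of error = z* · SE = 1.960 × 19.7444 = 38.6990.
x̄₁ − x̄₂ = 146.5 − 126.9 = 19.6000.
CI: 19.6000 ± 38.6990 = (-19.10, 58.30).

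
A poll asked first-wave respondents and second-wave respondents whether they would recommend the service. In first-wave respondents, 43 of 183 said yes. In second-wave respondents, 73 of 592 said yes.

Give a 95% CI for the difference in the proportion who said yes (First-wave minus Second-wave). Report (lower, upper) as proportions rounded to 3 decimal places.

Sample proportions: 43/183 = 0.2350, 73/592 = 0.1233.
Each SE is √(p̂(1−p̂)/n): √(0.2350·0.7650/183) = 0.03134 and √(0.1233·0.8767/592) = 0.01351.
SE(p̂₁ − p̂₂) = √(SE₁² + SE₂²) = √(0.0009821956 + 0.0001825201) = 0.03413, since the two samples are independent.
At 95% confidence z* = 1.960; margin = 1.960 × 0.03413 = 0.06689.
The difference is 0.2350 − 0.1233 = 0.1117, so the interval is 0.1117 ± 0.06689 = (0.045, 0.179).

(0.045, 0.179)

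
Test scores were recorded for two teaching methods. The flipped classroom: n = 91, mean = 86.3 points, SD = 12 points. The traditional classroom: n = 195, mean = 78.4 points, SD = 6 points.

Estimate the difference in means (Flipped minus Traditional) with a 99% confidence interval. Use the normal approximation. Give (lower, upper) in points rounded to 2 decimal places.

Standard errors of each mean: 12/√91 = 1.2579 and 6/√195 = 0.4297.
SE(x̄₁ − x̄₂) = √(1.2579² + 0.4297²) = 1.3293 for independent samples with unequal variances.
With z* = 2.576, the margin is 2.576 × 1.3293 = 3.4243.
x̄₁ − x̄₂ = 86.3 − 78.4 = 7.9000; the interval is 7.9000 ± 3.4243 = (4.48, 11.32).

(4.48, 11.32)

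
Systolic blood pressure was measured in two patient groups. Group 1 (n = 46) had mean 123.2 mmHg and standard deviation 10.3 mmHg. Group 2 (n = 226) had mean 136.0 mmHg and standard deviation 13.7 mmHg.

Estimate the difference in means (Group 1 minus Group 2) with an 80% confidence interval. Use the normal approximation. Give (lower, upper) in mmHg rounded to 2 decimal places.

Per-group SEs: s₁/√n₁ = 10.3/√46 = 1.5187, s₂/√n₂ = 13.7/√226 = 0.9113.
Unpooled SE of the difference: √(2.30644969 + 0.83046769) = 1.7711.
Margin of error = z* · SE = 1.282 × 1.7711 = 2.2706.
x̄₁ − x̄₂ = 123.2 − 136.0 = -12.8000.
CI: -12.8000 ± 2.2706 = (-15.07, -10.53).

(-15.07, -10.53)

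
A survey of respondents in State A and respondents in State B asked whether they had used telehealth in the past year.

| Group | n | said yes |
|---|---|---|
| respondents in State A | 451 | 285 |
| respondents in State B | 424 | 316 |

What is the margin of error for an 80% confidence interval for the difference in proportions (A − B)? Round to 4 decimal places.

0.0398

First, p̂₁ = 285/451 = 0.6319; p̂₂ = 316/424 = 0.7453.
The two standard errors are √(0.6319×0.3681/451) = 0.02271 and √(0.7453×0.2547/424) = 0.02116.
Because the samples are independent, SE_diff = √(0.02271² + 0.02116²) = 0.03104.
Using z* = 1.282 for 80%, ME = 1.282 × 0.03104 = 0.03979.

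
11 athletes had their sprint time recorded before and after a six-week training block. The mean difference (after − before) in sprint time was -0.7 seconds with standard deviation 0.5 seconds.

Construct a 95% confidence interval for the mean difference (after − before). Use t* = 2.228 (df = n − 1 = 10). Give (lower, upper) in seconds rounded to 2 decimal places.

Paired design: SE = s_d/√n = 0.5/√11 = 0.1508.
t* = 2.228; margin of error = 2.228 × 0.1508 = 0.3360.
-0.7 ± 0.3360 → (-1.04, -0.36).

(-1.04, -0.36)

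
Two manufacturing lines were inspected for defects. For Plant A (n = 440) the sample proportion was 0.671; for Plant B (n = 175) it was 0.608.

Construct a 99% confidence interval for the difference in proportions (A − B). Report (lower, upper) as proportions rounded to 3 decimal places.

(-0.048, 0.174)

The two standard errors are √(0.6710×0.3290/440) = 0.02240 and √(0.6080×0.3920/175) = 0.03690.
Because the samples are independent, SE_diff = √(0.02240² + 0.03690²) = 0.04317.
Using z* = 2.576 for 99%, ME = 2.576 × 0.04317 = 0.11121.
p̂₁ − p̂₂ = 0.0630; interval 0.0630 ± 0.11121 gives (-0.048, 0.174).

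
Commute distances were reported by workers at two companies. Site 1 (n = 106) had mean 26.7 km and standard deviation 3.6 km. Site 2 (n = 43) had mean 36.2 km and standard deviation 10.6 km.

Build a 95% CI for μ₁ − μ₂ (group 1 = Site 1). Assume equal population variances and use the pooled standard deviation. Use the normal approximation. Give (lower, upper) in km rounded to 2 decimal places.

(-11.78, -7.22)

s_p = √[((n₁−1)s₁² + (n₂−1)s₂²)/(n₁+n₂−2)] = √[(105·3.6² + 42·10.6²)/147] = 6.4312.
SE = 6.4312·√(1/106 + 1/43) = 1.1628.
With z* = 1.960, margin = 1.960 × 1.1628 = 2.2791.
x̄₁ − x̄₂ = 26.7 − 36.2 = -9.5000; interval -9.5000 ± 2.2791 = (-11.78, -7.22).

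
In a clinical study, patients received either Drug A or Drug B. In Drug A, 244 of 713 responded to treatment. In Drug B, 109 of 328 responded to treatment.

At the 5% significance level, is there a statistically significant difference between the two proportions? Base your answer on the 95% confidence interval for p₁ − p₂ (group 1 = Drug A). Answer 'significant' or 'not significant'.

Sample proportions: 244/713 = 0.3422, 109/328 = 0.3323.
Each SE is √(p̂(1−p̂)/n): √(0.3422·0.6578/713) = 0.01777 and √(0.3323·0.6677/328) = 0.02601.
SE(p̂₁ − p̂₂) = √(SE₁² + SE₂²) = √(0.0003157729 + 0.0006765201) = 0.03150, since the two samples are independent.
At 95% confidence z* = 1.960; margin = 1.960 × 0.03150 = 0.06174.
The difference is 0.3422 − 0.3323 = 0.0099, so the interval is 0.0099 ± 0.06174 = (-0.05184, 0.07164).
The interval (-0.05184, 0.07164) contains 0, so the difference is not significant.

not significant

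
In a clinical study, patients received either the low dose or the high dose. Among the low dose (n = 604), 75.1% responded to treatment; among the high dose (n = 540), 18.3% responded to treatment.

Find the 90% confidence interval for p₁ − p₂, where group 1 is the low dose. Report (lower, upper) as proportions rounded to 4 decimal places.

SE₁ = √(p̂₁(1−p̂₁)/n₁) = √(0.7510·0.2490/604) = 0.01760; SE₂ = √(0.1830·0.8170/540) = 0.01664.
Independent samples: SE of the difference = √(SE₁² + SE₂²) = √(0.00030976 + 0.0002768896) = 0.02422.
z* for 90% confidence is 1.645, so the margin of error is 1.645 × 0.02422 = 0.03984.
Point estimate p̂₁ − p̂₂ = 0.7510 − 0.1830 = 0.5680.
0.5680 ± 0.03984 → (0.5282, 0.6078).

(0.5282, 0.6078)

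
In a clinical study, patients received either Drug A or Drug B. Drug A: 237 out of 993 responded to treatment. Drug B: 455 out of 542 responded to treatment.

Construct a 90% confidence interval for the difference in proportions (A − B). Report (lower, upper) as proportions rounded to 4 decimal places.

Sample proportions: 237/993 = 0.2387, 455/542 = 0.8395.
Each SE is √(p̂(1−p̂)/n): √(0.2387·0.7613/993) = 0.01353 and √(0.8395·0.1605/542) = 0.01577.
SE(p̂₁ − p̂₂) = √(SE₁² + SE₂²) = √(0.0001830609 + 0.0002486929) = 0.02078, since the two samples are independent.
At 90% confidence z* = 1.645; margin = 1.645 × 0.02078 = 0.03418.
The difference is 0.2387 − 0.8395 = -0.6008, so the interval is -0.6008 ± 0.03418 = (-0.6350, -0.5666).

(-0.6350, -0.5666)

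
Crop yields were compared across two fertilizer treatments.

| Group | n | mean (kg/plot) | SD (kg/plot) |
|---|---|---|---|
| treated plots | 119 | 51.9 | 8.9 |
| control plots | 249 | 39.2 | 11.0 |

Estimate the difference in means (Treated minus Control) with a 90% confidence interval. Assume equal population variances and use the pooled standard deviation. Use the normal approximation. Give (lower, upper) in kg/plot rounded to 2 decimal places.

(10.80, 14.60)

s_p = √[((n₁−1)s₁² + (n₂−1)s₂²)/(n₁+n₂−2)] = √[(118·8.9² + 248·11.0²)/366] = 10.3695.
SE = 10.3695·√(1/119 + 1/249) = 1.1556.
With z* = 1.645, margin = 1.645 × 1.1556 = 1.9010.
x̄₁ − x̄₂ = 51.9 − 39.2 = 12.7000; interval 12.7000 ± 1.9010 = (10.80, 14.60).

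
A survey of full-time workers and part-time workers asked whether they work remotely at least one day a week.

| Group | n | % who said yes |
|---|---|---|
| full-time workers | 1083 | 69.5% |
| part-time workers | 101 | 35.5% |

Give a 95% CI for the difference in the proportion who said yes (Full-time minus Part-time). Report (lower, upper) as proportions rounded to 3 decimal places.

SE₁ = √(p̂₁(1−p̂₁)/n₁) = √(0.6950·0.3050/1083) = 0.01399; SE₂ = √(0.3550·0.6450/101) = 0.04761.
Independent samples: SE of the difference = √(SE₁² + SE₂²) = √(0.0001957201 + 0.0022667121) = 0.04962.
z* for 95% confidence is 1.960, so the margin of error is 1.960 × 0.04962 = 0.09726.
Point estimate p̂₁ − p̂₂ = 0.6950 − 0.3550 = 0.3400.
0.3400 ± 0.09726 → (0.243, 0.437).

(0.243, 0.437)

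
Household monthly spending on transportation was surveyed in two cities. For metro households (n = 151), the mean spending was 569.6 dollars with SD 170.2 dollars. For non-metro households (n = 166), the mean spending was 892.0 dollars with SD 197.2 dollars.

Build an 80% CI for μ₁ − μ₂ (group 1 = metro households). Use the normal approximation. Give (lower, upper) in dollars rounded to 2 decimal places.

(-348.86, -295.94)

SE₁ = s₁/√n₁ = 170.2/√151 = 13.8507; SE₂ = 197.2/√166 = 15.3057.
Independent samples, unequal variances: SE_diff = √(SE₁² + SE₂²) = √(191.84189049 + 234.26445249) = 20.6423.
z* = 1.282, so margin of error = 1.282 × 20.6423 = 26.4634.
Difference in means = 569.6 − 892.0 = -322.4000.
-322.4000 ± 26.4634 → (-348.86, -295.94).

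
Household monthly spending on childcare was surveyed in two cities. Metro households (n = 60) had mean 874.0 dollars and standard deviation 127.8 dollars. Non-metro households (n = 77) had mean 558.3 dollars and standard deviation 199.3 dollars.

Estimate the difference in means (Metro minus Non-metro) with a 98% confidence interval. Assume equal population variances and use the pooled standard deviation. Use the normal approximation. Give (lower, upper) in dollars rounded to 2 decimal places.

(246.91, 384.49)

s_p = √[((n₁−1)s₁² + (n₂−1)s₂²)/(n₁+n₂−2)] = √[(59·127.8² + 76·199.3²)/135] = 171.7534.
SE = 171.7534·√(1/60 + 1/77) = 29.5764.
With z* = 2.326, margin = 2.326 × 29.5764 = 68.7947.
x̄₁ − x̄₂ = 874.0 − 558.3 = 315.7000; interval 315.7000 ± 68.7947 = (246.91, 384.49).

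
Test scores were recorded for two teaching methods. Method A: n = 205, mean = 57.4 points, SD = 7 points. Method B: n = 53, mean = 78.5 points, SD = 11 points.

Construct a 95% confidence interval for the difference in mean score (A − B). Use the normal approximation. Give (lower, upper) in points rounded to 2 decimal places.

Standard errors of each mean: 7/√205 = 0.4889 and 11/√53 = 1.5110.
SE(x̄₁ − x̄₂) = √(0.4889² + 1.5110²) = 1.5881 for independent samples with unequal variances.
With z* = 1.960, the margin is 1.960 × 1.5881 = 3.1127.
x̄₁ − x̄₂ = 57.4 − 78.5 = -21.1000; the interval is -21.1000 ± 3.1127 = (-24.21, -17.99).

(-24.21, -17.99)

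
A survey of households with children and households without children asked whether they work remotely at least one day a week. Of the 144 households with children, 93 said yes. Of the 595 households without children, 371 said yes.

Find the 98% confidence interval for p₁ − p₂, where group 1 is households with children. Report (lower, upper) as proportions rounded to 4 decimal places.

p̂₁ = 93/144 = 0.6458 and p̂₂ = 371/595 = 0.6235.
SE₁ = √(p̂₁(1−p̂₁)/n₁) = √(0.6458·0.3542/144) = 0.03986; SE₂ = √(0.6235·0.3765/595) = 0.01986.
Independent samples: SE of the difference = √(SE₁² + SE₂²) = √(0.0015888196 + 0.0003944196) = 0.04453.
z* for 98% confidence is 2.326, so the margin of error is 2.326 × 0.04453 = 0.10358.
Point estimate p̂₁ − p̂₂ = 0.6458 − 0.6235 = 0.0223.
0.0223 ± 0.10358 → (-0.0813, 0.1259).

(-0.0813, 0.1259)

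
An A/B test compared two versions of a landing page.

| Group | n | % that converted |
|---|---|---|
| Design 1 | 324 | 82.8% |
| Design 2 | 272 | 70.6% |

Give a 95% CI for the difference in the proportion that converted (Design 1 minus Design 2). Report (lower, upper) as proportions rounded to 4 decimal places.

The two standard errors are √(0.8280×0.1720/324) = 0.02097 and √(0.7060×0.2940/272) = 0.02762.
Because the samples are independent, SE_diff = √(0.02097² + 0.02762²) = 0.03468.
Using z* = 1.960 for 95%, ME = 1.960 × 0.03468 = 0.06797.
p̂₁ − p̂₂ = 0.1220; interval 0.1220 ± 0.06797 gives (0.0540, 0.1900).

(0.0540, 0.1900)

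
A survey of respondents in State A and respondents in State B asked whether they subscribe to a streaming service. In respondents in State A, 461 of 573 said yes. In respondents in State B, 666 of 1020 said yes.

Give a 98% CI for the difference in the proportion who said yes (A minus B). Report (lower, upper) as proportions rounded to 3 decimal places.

(0.100, 0.203)

Sample proportions: 461/573 = 0.8045, 666/1020 = 0.6529.
Each SE is √(p̂(1−p̂)/n): √(0.8045·0.1955/573) = 0.01657 and √(0.6529·0.3471/1020) = 0.01491.
SE(p̂₁ − p̂₂) = √(SE₁² + SE₂²) = √(0.0002745649 + 0.0002223081) = 0.02229, since the two samples are independent.
At 98% confidence z* = 2.326; margin = 2.326 × 0.02229 = 0.05185.
The difference is 0.8045 − 0.6529 = 0.1516, so the interval is 0.1516 ± 0.05185 = (0.100, 0.203).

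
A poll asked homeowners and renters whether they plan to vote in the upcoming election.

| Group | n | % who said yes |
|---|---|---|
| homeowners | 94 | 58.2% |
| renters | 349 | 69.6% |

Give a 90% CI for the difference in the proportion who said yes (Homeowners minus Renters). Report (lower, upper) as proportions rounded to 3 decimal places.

(-0.207, -0.021)

SE₁ = √(p̂₁(1−p̂₁)/n₁) = √(0.5820·0.4180/94) = 0.05087; SE₂ = √(0.6960·0.3040/349) = 0.02462.
Independent samples: SE of the difference = √(SE₁² + SE₂²) = √(0.0025877569 + 0.0006061444) = 0.05651.
z* for 90% confidence is 1.645, so the margin of error is 1.645 × 0.05651 = 0.09296.
Point estimate p̂₁ − p̂₂ = 0.5820 − 0.6960 = -0.1140.
-0.1140 ± 0.09296 → (-0.207, -0.021).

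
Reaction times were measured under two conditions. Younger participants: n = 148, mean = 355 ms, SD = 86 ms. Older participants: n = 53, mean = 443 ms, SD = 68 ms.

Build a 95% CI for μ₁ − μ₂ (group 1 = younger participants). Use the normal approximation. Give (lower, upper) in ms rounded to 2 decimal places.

(-110.96, -65.04)

SE₁ = s₁/√n₁ = 86/√148 = 7.0692; SE₂ = 68/√53 = 9.3405.
Independent samples, unequal variances: SE_diff = √(SE₁² + SE₂²) = √(49.97358864 + 87.24494025) = 11.7140.
z* = 1.960, so margin of error = 1.960 × 11.7140 = 22.9594.
Difference in means = 355 − 443 = -88.0000.
-88.0000 ± 22.9594 → (-110.96, -65.04).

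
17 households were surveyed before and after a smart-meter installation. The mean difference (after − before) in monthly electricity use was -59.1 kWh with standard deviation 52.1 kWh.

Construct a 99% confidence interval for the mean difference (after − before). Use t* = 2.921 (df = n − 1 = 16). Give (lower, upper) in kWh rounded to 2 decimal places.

Paired design: SE = s_d/√n = 52.1/√17 = 12.6361.
t* = 2.921; margin of error = 2.921 × 12.6361 = 36.9100.
-59.1 ± 36.9100 → (-96.01, -22.19).

(-96.01, -22.19)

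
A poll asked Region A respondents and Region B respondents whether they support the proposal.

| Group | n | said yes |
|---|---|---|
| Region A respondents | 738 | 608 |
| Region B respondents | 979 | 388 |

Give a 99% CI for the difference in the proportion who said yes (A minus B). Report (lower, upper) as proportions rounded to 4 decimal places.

Sample proportions: 608/738 = 0.8238, 388/979 = 0.3963.
Each SE is √(p̂(1−p̂)/n): √(0.8238·0.1762/738) = 0.01402 and √(0.3963·0.6037/979) = 0.01563.
SE(p̂₁ − p̂₂) = √(SE₁² + SE₂²) = √(0.0001965604 + 0.0002442969) = 0.02100, since the two samples are independent.
At 99% confidence z* = 2.576; margin = 2.576 × 0.02100 = 0.05410.
The difference is 0.8238 − 0.3963 = 0.4275, so the interval is 0.4275 ± 0.05410 = (0.3734, 0.4816).

(0.3734, 0.4816)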